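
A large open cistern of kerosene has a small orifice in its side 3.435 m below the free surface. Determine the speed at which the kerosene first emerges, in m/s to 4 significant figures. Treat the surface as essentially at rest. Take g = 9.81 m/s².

8.209 m/s

Torricelli's result v = √(2gh) gives v = √(2·9.81·3.435) = 8.209 m/s.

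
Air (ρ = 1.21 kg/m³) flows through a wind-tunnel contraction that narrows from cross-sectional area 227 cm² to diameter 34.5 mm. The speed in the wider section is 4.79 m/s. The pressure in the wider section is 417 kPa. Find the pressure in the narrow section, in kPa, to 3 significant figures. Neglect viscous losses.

By continuity, v₂ = v₁·A₁/A₂ = 4.79·(227/9.35) = 116 m/s.
The pipe is horizontal, so Bernoulli reduces to P₁ + ½ρv₁² = P₂ + ½ρv₂².
P₂ = P₁ − ½ρ(v₂² − v₁²) = 417000 − ½·1.21·(116² − 4.79²) = 417000 − 8170 = 409000 Pa.

P₂ ≈ 409 kPa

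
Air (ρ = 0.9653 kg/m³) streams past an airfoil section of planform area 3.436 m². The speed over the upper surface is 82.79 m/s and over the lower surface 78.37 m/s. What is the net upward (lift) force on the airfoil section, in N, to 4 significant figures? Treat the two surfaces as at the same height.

1181 N

From P + ½ρv² = const at equal height, P_low − P_up = ½ρ(v_up² − v_low²).
ΔP = ½·0.9653·(82.79² − 78.37²) = 343.8 Pa.
Lift = ΔP · A = 343.8 × 3.436 = 1181 N.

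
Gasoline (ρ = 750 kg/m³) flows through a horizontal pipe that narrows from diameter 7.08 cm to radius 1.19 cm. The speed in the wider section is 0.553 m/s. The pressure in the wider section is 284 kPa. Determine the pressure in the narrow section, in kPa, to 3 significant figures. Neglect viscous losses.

P₂ = 275 kPa

The volume flow rate is constant, so v₂ = (A₁/A₂)v₁ = (39.4/4.45)·0.553 = 4.89 m/s.
The pipe is horizontal, so Bernoulli reduces to P₁ + ½ρv₁² = P₂ + ½ρv₂².
P₂ = P₁ − ½ρ(v₂² − v₁²) = 284000 − ½·750·(4.89² − 0.553²) = 284000 − 8870 = 275000 Pa.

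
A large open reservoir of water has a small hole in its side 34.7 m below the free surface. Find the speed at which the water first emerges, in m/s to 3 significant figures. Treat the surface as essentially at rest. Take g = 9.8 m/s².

v ≈ 26.1 m/s

With the surface at rest and both surface and jet at atmospheric pressure, Bernoulli gives ρg h = ½ρv², so v = √(2gh) = √(2·9.8·34.7) = 26.1 m/s.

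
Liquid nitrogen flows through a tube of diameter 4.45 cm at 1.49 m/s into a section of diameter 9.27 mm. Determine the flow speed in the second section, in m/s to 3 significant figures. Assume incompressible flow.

The volume flow rate is constant, so v₂ = (A₁/A₂)v₁ = (15.6/0.675)·1.49 = 34.3 m/s.

v₂ ≈ 34.3 m/s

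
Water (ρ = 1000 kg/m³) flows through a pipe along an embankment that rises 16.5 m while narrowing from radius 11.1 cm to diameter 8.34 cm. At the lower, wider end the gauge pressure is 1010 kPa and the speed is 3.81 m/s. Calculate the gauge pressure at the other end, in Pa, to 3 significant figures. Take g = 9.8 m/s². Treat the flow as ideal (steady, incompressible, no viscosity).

The volume flow rate is constant, so v₂ = (A₁/A₂)v₁ = (387/54.6)·3.81 = 27.0 m/s.
Bernoulli: P₁ + ½ρv₁² + ρg h₁ = P₂ + ½ρv₂² + ρg h₂, so P₂ = P₁ + ½ρ(v₁² − v₂²) − ρg(h₂ − h₁).
P₂ = 1010000 + ½·1000·(3.81² − 27.0²) − 1000·9.8·(+16.5) = 1010000 + (-357000) − (162000) = 491000 Pa.

P₂ ≈ 491000 Pa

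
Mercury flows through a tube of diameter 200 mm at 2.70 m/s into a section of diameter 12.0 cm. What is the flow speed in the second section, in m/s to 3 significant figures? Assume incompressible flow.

Mass conservation (A₁v₁ = A₂v₂) gives v₂ = 2.70 × 314/113 = 7.50 m/s.

7.50 m/s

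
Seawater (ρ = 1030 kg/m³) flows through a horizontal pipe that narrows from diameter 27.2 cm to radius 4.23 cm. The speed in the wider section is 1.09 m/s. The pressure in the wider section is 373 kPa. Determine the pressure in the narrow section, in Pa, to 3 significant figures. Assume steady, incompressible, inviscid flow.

P₂ = 308000 Pa

By continuity, v₂ = v₁·A₁/A₂ = 1.09·(581/56.2) = 11.3 m/s.
The pipe is horizontal, so Bernoulli reduces to P₁ + ½ρv₁² = P₂ + ½ρv₂².
P₂ = P₁ − ½ρ(v₂² − v₁²) = 373000 − ½·1030·(11.3² − 1.09²) = 373000 − 64800 = 308000 Pa.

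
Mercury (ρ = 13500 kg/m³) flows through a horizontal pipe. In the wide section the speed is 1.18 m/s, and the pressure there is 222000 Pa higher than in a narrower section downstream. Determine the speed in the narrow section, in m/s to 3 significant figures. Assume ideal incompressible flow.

v₂ ≈ 5.86 m/s

With h₁ = h₂, rearranging Bernoulli gives v₂ = √(v₁² + 2ΔP/ρ).
v₂ = √(1.18² + 2·222000/13500) = √(1.39 + 32.9) = 5.86 m/s.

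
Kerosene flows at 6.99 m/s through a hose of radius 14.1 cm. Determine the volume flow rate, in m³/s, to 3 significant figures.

Q = A·v = 0.0625 m² × 6.99 m/s = 0.437 m³/s.

0.437 m³/s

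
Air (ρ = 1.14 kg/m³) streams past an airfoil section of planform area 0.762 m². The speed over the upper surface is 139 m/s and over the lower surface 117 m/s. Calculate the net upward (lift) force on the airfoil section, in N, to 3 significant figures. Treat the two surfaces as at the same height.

2450 N

With equal heights on the two surfaces, Bernoulli gives P_lower − P_upper = ½ρ(v_upper² − v_lower²).
ΔP = ½·1.14·(139² − 117²) = 3210 Pa.
Lift = ΔP · A = 3210 × 0.762 = 2450 N.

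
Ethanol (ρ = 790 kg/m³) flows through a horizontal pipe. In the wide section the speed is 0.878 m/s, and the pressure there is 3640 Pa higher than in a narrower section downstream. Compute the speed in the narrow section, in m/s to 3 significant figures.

v₂ ≈ 3.16 m/s

With h₁ = h₂, rearranging Bernoulli gives v₂ = √(v₁² + 2ΔP/ρ).
v₂ = √(0.878² + 2·3640/790) = √(0.771 + 9.22) = 3.16 m/s.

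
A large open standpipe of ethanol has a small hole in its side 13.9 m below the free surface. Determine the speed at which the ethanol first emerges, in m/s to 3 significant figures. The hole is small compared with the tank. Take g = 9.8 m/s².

16.5 m/s

With the surface at rest and both surface and jet at atmospheric pressure, Bernoulli gives ρg h = ½ρv², so v = √(2gh) = √(2·9.8·13.9) = 16.5 m/s.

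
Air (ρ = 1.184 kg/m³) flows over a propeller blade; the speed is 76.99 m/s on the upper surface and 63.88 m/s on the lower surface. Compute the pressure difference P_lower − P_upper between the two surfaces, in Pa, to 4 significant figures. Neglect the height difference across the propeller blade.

1093 Pa

With negligible Δh, P + ½ρv² is constant, so P_low − P_up = ½ρ(v_up² − v_low²).
ΔP = ½·1.184·(76.99² − 63.88²) = 1093 Pa.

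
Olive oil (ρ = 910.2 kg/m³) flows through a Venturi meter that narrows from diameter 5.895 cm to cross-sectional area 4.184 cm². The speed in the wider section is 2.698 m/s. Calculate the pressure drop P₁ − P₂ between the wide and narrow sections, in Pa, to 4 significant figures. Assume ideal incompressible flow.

137700 Pa

By continuity, v₂ = v₁·A₁/A₂ = 2.698·(27.29/4.184) = 17.60 m/s.
With no height change, Bernoulli's equation is P₁ + ½ρv₁² = P₂ + ½ρv₂².
P₁ − P₂ = ½·910.2·(17.60² − 2.698²) = ½·910.2·302.5 = 137700 Pa.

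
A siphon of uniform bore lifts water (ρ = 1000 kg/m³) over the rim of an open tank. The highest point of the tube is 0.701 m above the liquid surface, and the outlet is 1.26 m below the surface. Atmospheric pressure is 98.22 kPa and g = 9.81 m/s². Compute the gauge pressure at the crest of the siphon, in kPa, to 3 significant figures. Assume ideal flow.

P_gauge = -19.2 kPa

From the surface to the outlet (both open to atmosphere, surface at rest): v = √(2g·h_out) = √(2·9.81·1.26) = 4.97 m/s.
With constant cross-section the crest speed equals v; applying Bernoulli from the surface up to the crest, P_top = P_atm − ½ρv² − ρg·h_top.
P_top = 98220 − ½·1000·4.97² − 1000·9.81·0.701 = 79000 Pa. So P_gauge = P_top − P_atm = -19200 Pa.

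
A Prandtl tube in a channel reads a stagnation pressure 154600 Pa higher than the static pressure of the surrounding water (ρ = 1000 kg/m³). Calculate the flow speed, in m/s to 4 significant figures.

17.58 m/s

At the stagnation point the flow is brought to rest, so Bernoulli gives P_stag − P_static = ½ρv².
v = √(2ΔP/ρ) = √(2·154600/1000) = 17.58 m/s.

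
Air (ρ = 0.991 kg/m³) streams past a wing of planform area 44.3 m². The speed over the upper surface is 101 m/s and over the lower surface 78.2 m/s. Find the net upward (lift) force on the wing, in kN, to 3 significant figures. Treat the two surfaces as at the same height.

F ≈ 89.7 kN

From P + ½ρv² = const at equal height, P_low − P_up = ½ρ(v_up² − v_low²).
ΔP = ½·0.991·(101² − 78.2²) = 2020 Pa.
Lift = ΔP · A = 2020 × 44.3 = 89700 N.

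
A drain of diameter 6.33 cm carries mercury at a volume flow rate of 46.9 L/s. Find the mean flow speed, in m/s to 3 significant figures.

v ≈ 14.9 m/s

Q = 46.9 L/s = 0.0469 m³/s.
v = Q/A = 0.0469 / 0.00315 = 14.9 m/s.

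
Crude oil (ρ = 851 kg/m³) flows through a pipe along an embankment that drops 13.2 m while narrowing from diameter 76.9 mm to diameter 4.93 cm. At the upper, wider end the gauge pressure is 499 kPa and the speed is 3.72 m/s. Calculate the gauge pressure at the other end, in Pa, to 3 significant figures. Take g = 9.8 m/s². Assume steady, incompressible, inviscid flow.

Mass conservation (A₁v₁ = A₂v₂) gives v₂ = 3.72 × 46.4/19.1 = 9.05 m/s.
Bernoulli: P₁ + ½ρv₁² + ρg h₁ = P₂ + ½ρv₂² + ρg h₂, so P₂ = P₁ + ½ρ(v₁² − v₂²) − ρg(h₂ − h₁).
P₂ = 499000 + ½·851·(3.72² − 9.05²) − 851·9.8·(−13.2) = 499000 + (-29000) − (-110000) = 580000 Pa.

P₂ ≈ 580000 Pa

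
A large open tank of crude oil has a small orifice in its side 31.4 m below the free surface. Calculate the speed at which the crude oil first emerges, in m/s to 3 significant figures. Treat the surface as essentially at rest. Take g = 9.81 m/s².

The surface is effectively still and both ends are open, so ½v² = gh and v = √(2·9.81·31.4) = 24.8 m/s.

v ≈ 24.8 m/s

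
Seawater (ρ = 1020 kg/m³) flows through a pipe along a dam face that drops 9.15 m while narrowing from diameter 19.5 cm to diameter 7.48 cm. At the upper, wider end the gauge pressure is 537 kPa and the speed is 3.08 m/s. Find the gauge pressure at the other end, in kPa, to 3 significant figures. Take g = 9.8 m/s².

410 kPa

The volume flow rate is constant, so v₂ = (A₁/A₂)v₁ = (299/43.9)·3.08 = 20.9 m/s.
Bernoulli: P₁ + ½ρv₁² + ρg h₁ = P₂ + ½ρv₂² + ρg h₂, so P₂ = P₁ + ½ρ(v₁² − v₂²) − ρg(h₂ − h₁).
P₂ = 537000 + ½·1020·(3.08² − 20.9²) − 1020·9.8·(−9.15) = 537000 + (-219000) − (-91500) = 410000 Pa.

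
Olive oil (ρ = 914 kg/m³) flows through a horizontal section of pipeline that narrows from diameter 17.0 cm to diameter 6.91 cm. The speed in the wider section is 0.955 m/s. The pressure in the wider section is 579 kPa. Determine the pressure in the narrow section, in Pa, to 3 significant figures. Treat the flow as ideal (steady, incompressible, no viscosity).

The volume flow rate is constant, so v₂ = (A₁/A₂)v₁ = (227/37.5)·0.955 = 5.78 m/s.
The pipe is horizontal, so Bernoulli reduces to P₁ + ½ρv₁² = P₂ + ½ρv₂².
P₂ = P₁ − ½ρ(v₂² − v₁²) = 579000 − ½·914·(5.78² − 0.955²) = 579000 − 14900 = 564000 Pa.

P₂ ≈ 564000 Pa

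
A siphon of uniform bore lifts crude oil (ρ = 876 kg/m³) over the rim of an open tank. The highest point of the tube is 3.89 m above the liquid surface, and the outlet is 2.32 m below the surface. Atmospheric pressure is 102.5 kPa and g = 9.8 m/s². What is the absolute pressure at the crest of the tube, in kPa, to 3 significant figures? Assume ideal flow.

49.2 kPa

From the surface to the outlet (both open to atmosphere, surface at rest): v = √(2g·h_out) = √(2·9.8·2.32) = 6.74 m/s.
The bore is uniform, so the speed at the crest is the same v. Bernoulli surface→crest: P_atm = P_top + ½ρv² + ρg·h_top.
P_top = 102500 − ½·876·6.74² − 876·9.8·3.89 = 49200 Pa.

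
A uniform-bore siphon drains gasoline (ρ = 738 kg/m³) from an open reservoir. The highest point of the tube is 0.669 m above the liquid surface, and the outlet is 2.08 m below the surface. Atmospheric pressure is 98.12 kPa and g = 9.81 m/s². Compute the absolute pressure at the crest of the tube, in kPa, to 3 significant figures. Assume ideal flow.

78.2 kPa

From the surface to the outlet (both open to atmosphere, surface at rest): v = √(2g·h_out) = √(2·9.81·2.08) = 6.39 m/s.
Continuity keeps v the same throughout the tube; from surface to crest, P_atm + 0 = P_top + ½ρv² + ρg·h_top.
P_top = 98120 − ½·738·6.39² − 738·9.81·0.669 = 78200 Pa.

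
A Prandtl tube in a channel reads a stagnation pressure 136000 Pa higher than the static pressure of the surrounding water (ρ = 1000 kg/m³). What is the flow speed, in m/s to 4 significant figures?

The dynamic pressure equals the rise in static pressure at the stagnation point: ΔP = ½ρv².
v = √(2ΔP/ρ) = √(2·136000/1000) = 16.49 m/s.

v = 16.49 m/s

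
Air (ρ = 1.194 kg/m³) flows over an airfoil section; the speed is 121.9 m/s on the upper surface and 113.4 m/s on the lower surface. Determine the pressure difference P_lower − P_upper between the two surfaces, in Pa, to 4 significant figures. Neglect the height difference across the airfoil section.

ΔP ≈ 1194 Pa

With negligible Δh, P + ½ρv² is constant, so P_low − P_up = ½ρ(v_up² − v_low²).
ΔP = ½·1.194·(121.9² − 113.4²) = 1194 Pa.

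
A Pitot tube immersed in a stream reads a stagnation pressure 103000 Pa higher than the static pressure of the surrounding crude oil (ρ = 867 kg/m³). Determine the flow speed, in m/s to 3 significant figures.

At the stagnation point the flow is brought to rest, so Bernoulli gives P_stag − P_static = ½ρv².
v = √(2ΔP/ρ) = √(2·103000/867) = 15.4 m/s.

15.4 m/s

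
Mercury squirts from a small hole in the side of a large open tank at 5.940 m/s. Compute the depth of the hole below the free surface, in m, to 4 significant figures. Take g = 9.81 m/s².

h ≈ 1.798 m

Inverting v = √(2gh) gives h = v² / 2g.
h = 5.940²/(2·9.81) = 35.28/19.62 = 1.798 m.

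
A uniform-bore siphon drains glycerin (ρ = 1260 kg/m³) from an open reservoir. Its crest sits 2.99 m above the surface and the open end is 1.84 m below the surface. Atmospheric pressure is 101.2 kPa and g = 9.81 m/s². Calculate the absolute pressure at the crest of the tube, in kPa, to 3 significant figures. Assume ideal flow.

The outlet speed comes from Torricelli: v = √(2g·1.84) = 6.01 m/s.
The bore is uniform, so the speed at the crest is the same v. Bernoulli surface→crest: P_atm = P_top + ½ρv² + ρg·h_top.
P_top = 101200 − ½·1260·6.01² − 1260·9.81·2.99 = 41500 Pa.

P_top = 41.5 kPa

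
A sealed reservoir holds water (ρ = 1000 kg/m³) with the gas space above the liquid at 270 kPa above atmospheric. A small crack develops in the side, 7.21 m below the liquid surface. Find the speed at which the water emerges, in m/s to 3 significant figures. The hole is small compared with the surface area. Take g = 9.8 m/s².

Take point 1 at the surface (v₁ ≈ 0) and point 2 at the hole (at atmospheric pressure). Bernoulli: P₁ + ρg h = P_atm + ½ρv₂².
With P₁ − P_atm = 270000 Pa, v₂ = √(2gh + 2ΔP/ρ) = √(2·9.8·7.21 + 2·270000/1000) = 26.1 m/s.

v ≈ 26.1 m/s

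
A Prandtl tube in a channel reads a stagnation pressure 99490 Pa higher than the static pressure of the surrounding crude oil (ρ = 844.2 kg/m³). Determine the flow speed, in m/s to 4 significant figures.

At the stagnation point the flow is brought to rest, so Bernoulli gives P_stag − P_static = ½ρv².
v = √(2ΔP/ρ) = √(2·99490/844.2) = 15.35 m/s.

v = 15.35 m/s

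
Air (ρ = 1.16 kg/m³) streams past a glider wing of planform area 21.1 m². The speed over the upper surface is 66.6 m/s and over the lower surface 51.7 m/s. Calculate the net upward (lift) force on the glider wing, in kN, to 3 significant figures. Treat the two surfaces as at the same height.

F ≈ 21.6 kN

From P + ½ρv² = const at equal height, P_low − P_up = ½ρ(v_up² − v_low²).
ΔP = ½·1.16·(66.6² − 51.7²) = 1020 Pa.
Lift = ΔP · A = 1020 × 21.1 = 21600 N.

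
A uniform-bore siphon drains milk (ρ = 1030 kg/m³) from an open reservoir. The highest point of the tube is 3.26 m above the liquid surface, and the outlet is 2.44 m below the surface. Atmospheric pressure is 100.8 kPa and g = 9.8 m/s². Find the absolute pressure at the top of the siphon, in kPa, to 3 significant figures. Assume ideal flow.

The outlet speed comes from Torricelli: v = √(2g·2.44) = 6.92 m/s.
The bore is uniform, so the speed at the crest is the same v. Bernoulli surface→crest: P_atm = P_top + ½ρv² + ρg·h_top.
P_top = 100800 − ½·1030·6.92² − 1030·9.8·3.26 = 43300 Pa.

43.3 kPa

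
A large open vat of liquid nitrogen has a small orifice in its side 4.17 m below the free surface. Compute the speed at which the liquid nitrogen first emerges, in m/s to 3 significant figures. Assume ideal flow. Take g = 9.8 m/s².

The surface is effectively still and both ends are open, so ½v² = gh and v = √(2·9.8·4.17) = 9.04 m/s.

v ≈ 9.04 m/s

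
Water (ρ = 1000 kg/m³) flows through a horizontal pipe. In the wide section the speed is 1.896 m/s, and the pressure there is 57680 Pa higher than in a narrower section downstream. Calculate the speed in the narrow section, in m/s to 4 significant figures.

v₂ ≈ 10.91 m/s

Along the level pipe P + ½ρv² is conserved, hence v₂² = v₁² + 2(P₁ − P₂)/ρ.
v₂ = √(1.896² + 2·57680/1000) = √(3.595 + 115.4) = 10.91 m/s.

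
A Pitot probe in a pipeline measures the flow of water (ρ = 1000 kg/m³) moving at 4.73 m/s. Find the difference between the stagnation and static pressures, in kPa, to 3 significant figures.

ΔP ≈ 11.2 kPa

The dynamic pressure equals the rise in static pressure at the stagnation point: ΔP = ½ρv².
ΔP = ½·1000·4.73² = 11200 Pa.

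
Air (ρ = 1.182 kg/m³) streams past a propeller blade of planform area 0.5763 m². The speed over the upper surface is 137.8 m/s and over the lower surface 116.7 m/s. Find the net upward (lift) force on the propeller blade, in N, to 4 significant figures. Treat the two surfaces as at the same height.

F ≈ 1829 N

The faster flow above has the lower pressure; Bernoulli (same height) gives ΔP = ½ρ(v_up² − v_low²).
ΔP = ½·1.182·(137.8² − 116.7²) = 3174 Pa.
Lift = ΔP · A = 3174 × 0.5763 = 1829 N.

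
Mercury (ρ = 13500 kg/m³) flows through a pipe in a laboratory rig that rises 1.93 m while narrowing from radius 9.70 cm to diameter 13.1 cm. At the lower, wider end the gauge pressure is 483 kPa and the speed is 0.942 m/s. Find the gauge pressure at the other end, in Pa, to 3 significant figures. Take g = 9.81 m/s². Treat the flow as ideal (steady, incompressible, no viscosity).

205000 Pa

Mass conservation (A₁v₁ = A₂v₂) gives v₂ = 0.942 × 296/135 = 2.07 m/s.
Applying Bernoulli between the two ends and solving for P₂: P₂ = P₁ + ½ρ(v₁² − v₂²) − ρgΔh.
P₂ = 483000 + ½·13500·(0.942² − 2.07²) − 13500·9.81·(+1.93) = 483000 + (-22800) − (256000) = 205000 Pa.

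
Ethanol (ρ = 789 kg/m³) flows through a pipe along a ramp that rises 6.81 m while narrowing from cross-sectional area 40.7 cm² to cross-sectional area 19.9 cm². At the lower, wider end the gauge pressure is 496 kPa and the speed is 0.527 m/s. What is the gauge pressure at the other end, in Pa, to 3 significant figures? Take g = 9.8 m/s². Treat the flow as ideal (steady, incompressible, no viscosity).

The volume flow rate is constant, so v₂ = (A₁/A₂)v₁ = (40.7/19.9)·0.527 = 1.08 m/s.
Energy conservation along the streamline gives P₂ = P₁ − ½ρ(v₂² − v₁²) − ρg(h₂ − h₁).
P₂ = 496000 + ½·789·(0.527² − 1.08²) − 789·9.8·(+6.81) = 496000 + (-349) − (52700) = 443000 Pa.

P₂ = 443000 Pa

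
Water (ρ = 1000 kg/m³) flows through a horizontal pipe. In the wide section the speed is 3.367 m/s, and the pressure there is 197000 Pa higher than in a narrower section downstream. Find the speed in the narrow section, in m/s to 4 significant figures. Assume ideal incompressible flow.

v₂ ≈ 20.13 m/s

With h₁ = h₂, rearranging Bernoulli gives v₂ = √(v₁² + 2ΔP/ρ).
v₂ = √(3.367² + 2·197000/1000) = √(11.34 + 394.0) = 20.13 m/s.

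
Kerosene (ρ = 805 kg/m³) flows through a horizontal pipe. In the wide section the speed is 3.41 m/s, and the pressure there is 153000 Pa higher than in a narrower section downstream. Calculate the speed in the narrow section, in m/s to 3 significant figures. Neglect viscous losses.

Along the level pipe P + ½ρv² is conserved, hence v₂² = v₁² + 2(P₁ − P₂)/ρ.
v₂ = √(3.41² + 2·153000/805) = √(11.6 + 380) = 19.8 m/s.

19.8 m/s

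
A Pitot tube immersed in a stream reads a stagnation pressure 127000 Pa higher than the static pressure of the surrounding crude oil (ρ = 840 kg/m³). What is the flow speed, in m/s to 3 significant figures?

At the stagnation point the flow is brought to rest, so Bernoulli gives P_stag − P_static = ½ρv².
v = √(2ΔP/ρ) = √(2·127000/840) = 17.4 m/s.

v ≈ 17.4 m/s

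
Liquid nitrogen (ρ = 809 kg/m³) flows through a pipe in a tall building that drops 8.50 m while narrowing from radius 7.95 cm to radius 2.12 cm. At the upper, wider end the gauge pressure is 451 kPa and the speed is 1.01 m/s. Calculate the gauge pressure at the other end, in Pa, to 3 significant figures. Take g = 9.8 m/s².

The volume flow rate is constant, so v₂ = (A₁/A₂)v₁ = (199/14.1)·1.01 = 14.2 m/s.
Bernoulli: P₁ + ½ρv₁² + ρg h₁ = P₂ + ½ρv₂² + ρg h₂, so P₂ = P₁ + ½ρ(v₁² − v₂²) − ρg(h₂ − h₁).
P₂ = 451000 + ½·809·(1.01² − 14.2²) − 809·9.8·(−8.50) = 451000 + (-81200) − (-67400) = 437000 Pa.

P₂ = 437000 Pa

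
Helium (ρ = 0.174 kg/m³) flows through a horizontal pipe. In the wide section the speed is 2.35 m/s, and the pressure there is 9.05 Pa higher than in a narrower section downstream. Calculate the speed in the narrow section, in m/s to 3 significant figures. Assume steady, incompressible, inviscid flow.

Along the level pipe P + ½ρv² is conserved, hence v₂² = v₁² + 2(P₁ − P₂)/ρ.
v₂ = √(2.35² + 2·9.05/0.174) = √(5.52 + 104) = 10.5 m/s.

v₂ ≈ 10.5 m/s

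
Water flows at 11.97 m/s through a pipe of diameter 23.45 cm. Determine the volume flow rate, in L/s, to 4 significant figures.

Q ≈ 517.0 L/s

Q = A·v = 0.04319 m² × 11.97 m/s = 0.5170 m³/s.
Converting: 0.5170 m³/s × 1000 = 517.0 L/s.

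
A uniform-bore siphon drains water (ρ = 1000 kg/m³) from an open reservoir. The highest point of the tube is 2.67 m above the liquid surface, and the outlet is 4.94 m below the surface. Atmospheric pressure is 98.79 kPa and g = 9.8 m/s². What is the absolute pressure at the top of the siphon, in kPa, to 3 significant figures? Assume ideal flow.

24.2 kPa

From the surface to the outlet (both open to atmosphere, surface at rest): v = √(2g·h_out) = √(2·9.8·4.94) = 9.84 m/s.
With constant cross-section the crest speed equals v; applying Bernoulli from the surface up to the crest, P_top = P_atm − ½ρv² − ρg·h_top.
P_top = 98790 − ½·1000·9.84² − 1000·9.8·2.67 = 24200 Pa.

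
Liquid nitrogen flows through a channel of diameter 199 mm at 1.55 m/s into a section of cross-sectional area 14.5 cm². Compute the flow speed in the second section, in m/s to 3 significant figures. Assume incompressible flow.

Continuity gives A₁v₁ = A₂v₂, so v₂ = (311 cm²)/(14.5 cm²) × 1.55 m/s = 33.2 m/s.

v₂ ≈ 33.2 m/s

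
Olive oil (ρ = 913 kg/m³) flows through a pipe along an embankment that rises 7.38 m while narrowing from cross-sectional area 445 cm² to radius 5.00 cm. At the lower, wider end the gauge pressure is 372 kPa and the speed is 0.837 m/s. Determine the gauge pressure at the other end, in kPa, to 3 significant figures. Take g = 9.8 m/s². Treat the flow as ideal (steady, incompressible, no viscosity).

296 kPa

By continuity, v₂ = v₁·A₁/A₂ = 0.837·(445/78.5) = 4.74 m/s.
Energy conservation along the streamline gives P₂ = P₁ − ½ρ(v₂² − v₁²) − ρg(h₂ − h₁).
P₂ = 372000 + ½·913·(0.837² − 4.74²) − 913·9.8·(+7.38) = 372000 + (-9950) − (66000) = 296000 Pa.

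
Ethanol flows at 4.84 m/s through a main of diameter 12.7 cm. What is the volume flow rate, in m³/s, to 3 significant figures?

Q = 0.0613 m³/s

Q = A·v = 0.0127 m² × 4.84 m/s = 0.0613 m³/s.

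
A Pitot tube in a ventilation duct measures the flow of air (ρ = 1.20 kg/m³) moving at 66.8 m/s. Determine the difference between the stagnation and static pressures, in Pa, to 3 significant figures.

Bernoulli between the free stream and the stagnation point: ½ρv² = P_stag − P_static.
ΔP = ½·1.20·66.8² = 2680 Pa.

ΔP ≈ 2680 Pa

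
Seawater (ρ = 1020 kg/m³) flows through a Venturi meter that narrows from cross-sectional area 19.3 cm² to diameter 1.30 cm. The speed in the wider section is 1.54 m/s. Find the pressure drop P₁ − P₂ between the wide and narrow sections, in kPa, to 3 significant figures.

ΔP ≈ 255 kPa

Mass conservation (A₁v₁ = A₂v₂) gives v₂ = 1.54 × 19.3/1.33 = 22.4 m/s.
With no height change, Bernoulli's equation is P₁ + ½ρv₁² = P₂ + ½ρv₂².
P₁ − P₂ = ½·1020·(22.4² − 1.54²) = ½·1020·499 = 255000 Pa.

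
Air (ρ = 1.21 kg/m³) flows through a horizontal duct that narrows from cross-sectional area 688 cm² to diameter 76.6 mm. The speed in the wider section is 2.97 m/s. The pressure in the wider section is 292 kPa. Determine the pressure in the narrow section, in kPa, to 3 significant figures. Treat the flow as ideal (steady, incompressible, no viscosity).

P₂ ≈ 291 kPa

Mass conservation (A₁v₁ = A₂v₂) gives v₂ = 2.97 × 688/46.1 = 44.3 m/s.
Along the horizontal streamline, P + ½ρv² is constant.
P₂ = P₁ − ½ρ(v₂² − v₁²) = 292000 − ½·1.21·(44.3² − 2.97²) = 292000 − 1180 = 291000 Pa.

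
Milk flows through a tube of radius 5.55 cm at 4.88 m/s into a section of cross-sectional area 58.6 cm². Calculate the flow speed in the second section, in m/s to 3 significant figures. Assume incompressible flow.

By continuity, v₂ = v₁·A₁/A₂ = 4.88·(96.8/58.6) = 8.06 m/s.

8.06 m/s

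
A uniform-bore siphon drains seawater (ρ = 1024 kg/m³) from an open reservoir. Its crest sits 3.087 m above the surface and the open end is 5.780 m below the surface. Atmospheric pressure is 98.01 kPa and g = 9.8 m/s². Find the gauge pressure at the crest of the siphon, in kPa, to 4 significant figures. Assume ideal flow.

The outlet speed comes from Torricelli: v = √(2g·5.780) = 10.64 m/s.
With constant cross-section the crest speed equals v; applying Bernoulli from the surface up to the crest, P_top = P_atm − ½ρv² − ρg·h_top.
P_top = 98010 − ½·1024·10.64² − 1024·9.8·3.087 = 9028 Pa. So P_gauge = P_top − P_atm = -88980 Pa.

P_gauge ≈ -88.98 kPa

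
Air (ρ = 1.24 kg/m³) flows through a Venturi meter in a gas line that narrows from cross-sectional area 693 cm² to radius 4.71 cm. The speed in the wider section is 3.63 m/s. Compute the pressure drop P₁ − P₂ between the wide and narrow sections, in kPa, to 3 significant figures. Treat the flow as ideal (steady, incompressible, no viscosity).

ΔP ≈ 0.800 kPa

Continuity gives A₁v₁ = A₂v₂, so v₂ = (693 cm²)/(69.7 cm²) × 3.63 m/s = 36.1 m/s.
With no height change, Bernoulli's equation is P₁ + ½ρv₁² = P₂ + ½ρv₂².
P₁ − P₂ = ½·1.24·(36.1² − 3.63²) = ½·1.24·1290 = 800 Pa.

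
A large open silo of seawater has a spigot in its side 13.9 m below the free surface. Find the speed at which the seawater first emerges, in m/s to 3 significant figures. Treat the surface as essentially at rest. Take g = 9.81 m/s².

v ≈ 16.5 m/s

With the surface at rest and both surface and jet at atmospheric pressure, Bernoulli gives ρg h = ½ρv², so v = √(2gh) = √(2·9.81·13.9) = 16.5 m/s.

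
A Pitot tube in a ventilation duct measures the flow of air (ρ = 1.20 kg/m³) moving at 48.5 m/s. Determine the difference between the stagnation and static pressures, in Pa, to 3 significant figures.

ΔP ≈ 1410 Pa

The dynamic pressure equals the rise in static pressure at the stagnation point: ΔP = ½ρv².
ΔP = ½·1.20·48.5² = 1410 Pa.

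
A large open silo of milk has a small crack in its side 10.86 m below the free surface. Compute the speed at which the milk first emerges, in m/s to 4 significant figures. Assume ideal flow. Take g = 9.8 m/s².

Bernoulli from surface to hole (P equal, v_surface ≈ 0): v = √(2gh) = √(2×9.8×10.86) = 14.59 m/s.

v = 14.59 m/s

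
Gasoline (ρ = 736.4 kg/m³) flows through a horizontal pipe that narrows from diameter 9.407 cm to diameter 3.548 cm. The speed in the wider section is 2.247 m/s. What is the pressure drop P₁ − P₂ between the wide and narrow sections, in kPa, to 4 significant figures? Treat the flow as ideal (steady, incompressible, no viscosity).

Mass conservation (A₁v₁ = A₂v₂) gives v₂ = 2.247 × 69.50/9.887 = 15.80 m/s.
Bernoulli (h₁ = h₂): P₁ − P₂ = ½ρ(v₂² − v₁²).
P₁ − P₂ = ½·736.4·(15.80² − 2.247²) = ½·736.4·244.5 = 90010 Pa.

90.01 kPa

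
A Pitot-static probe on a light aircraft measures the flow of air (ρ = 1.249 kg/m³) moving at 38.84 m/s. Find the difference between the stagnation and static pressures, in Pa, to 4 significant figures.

The dynamic pressure equals the rise in static pressure at the stagnation point: ΔP = ½ρv².
ΔP = ½·1.249·38.84² = 942.1 Pa.

ΔP ≈ 942.1 Pa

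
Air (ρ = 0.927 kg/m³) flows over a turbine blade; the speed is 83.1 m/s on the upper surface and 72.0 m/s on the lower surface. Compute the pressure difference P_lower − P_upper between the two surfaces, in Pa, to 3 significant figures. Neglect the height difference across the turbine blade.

Bernoulli (same height): P_lower − P_upper = ½ρ(v_upper² − v_lower²).
ΔP = ½·0.927·(83.1² − 72.0²) = 798 Pa.

ΔP ≈ 798 Pa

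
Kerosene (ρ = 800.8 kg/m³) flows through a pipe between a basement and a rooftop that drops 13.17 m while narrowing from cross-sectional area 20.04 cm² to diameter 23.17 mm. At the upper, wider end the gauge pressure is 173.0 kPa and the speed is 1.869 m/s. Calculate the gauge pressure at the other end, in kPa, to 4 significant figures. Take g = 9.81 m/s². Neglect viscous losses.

The volume flow rate is constant, so v₂ = (A₁/A₂)v₁ = (20.04/4.216)·1.869 = 8.883 m/s.
Applying Bernoulli between the two ends and solving for P₂: P₂ = P₁ + ½ρ(v₁² − v₂²) − ρgΔh.
P₂ = 173000 + ½·800.8·(1.869² − 8.883²) − 800.8·9.81·(−13.17) = 173000 + (-30200) − (-103500) = 246300 Pa.

246.3 kPa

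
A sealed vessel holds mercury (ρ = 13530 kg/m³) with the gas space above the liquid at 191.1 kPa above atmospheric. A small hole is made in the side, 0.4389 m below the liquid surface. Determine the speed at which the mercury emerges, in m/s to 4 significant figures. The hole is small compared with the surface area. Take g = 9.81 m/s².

Take point 1 at the surface (v₁ ≈ 0) and point 2 at the hole (at atmospheric pressure). Bernoulli: P₁ + ρg h = P_atm + ½ρv₂².
With P₁ − P_atm = 191100 Pa, v₂ = √(2gh + 2ΔP/ρ) = √(2·9.81·0.4389 + 2·191100/13530) = 6.071 m/s.

6.071 m/s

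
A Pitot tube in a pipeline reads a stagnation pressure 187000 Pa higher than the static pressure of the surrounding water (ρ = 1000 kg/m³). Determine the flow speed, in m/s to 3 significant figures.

The dynamic pressure equals the rise in static pressure at the stagnation point: ΔP = ½ρv².
v = √(2ΔP/ρ) = √(2·187000/1000) = 19.3 m/s.

v ≈ 19.3 m/s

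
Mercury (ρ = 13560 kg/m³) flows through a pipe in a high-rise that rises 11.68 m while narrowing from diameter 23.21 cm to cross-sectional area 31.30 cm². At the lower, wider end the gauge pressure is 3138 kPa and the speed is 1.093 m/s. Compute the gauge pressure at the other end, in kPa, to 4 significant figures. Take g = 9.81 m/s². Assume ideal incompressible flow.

The volume flow rate is constant, so v₂ = (A₁/A₂)v₁ = (423.1/31.30)·1.093 = 14.77 m/s.
Energy conservation along the streamline gives P₂ = P₁ − ½ρ(v₂² − v₁²) − ρg(h₂ − h₁).
P₂ = 3138000 + ½·13560·(1.093² − 14.77²) − 13560·9.81·(+11.68) = 3138000 + (-1472000) − (1554000) = 112400 Pa.

P₂ = 112.4 kPa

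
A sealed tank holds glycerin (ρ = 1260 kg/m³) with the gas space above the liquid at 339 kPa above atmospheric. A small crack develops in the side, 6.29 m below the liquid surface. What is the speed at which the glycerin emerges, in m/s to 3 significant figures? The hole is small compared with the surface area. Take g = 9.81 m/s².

Take point 1 at the surface (v₁ ≈ 0) and point 2 at the hole (at atmospheric pressure). Bernoulli: P₁ + ρg h = P_atm + ½ρv₂².
With P₁ − P_atm = 339000 Pa, v₂ = √(2gh + 2ΔP/ρ) = √(2·9.81·6.29 + 2·339000/1260) = 25.7 m/s.

v = 25.7 m/s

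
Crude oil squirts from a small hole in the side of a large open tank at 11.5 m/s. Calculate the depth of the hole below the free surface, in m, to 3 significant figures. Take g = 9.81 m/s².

6.74 m

Inverting v = √(2gh) gives h = v² / 2g.
h = 11.5²/(2·9.81) = 132/19.62 = 6.74 m.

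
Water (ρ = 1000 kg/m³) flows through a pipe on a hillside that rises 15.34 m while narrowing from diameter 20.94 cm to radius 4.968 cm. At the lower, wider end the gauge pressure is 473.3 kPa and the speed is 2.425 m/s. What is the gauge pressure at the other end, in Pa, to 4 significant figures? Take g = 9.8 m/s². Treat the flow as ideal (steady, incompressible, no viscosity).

267900 Pa

The volume flow rate is constant, so v₂ = (A₁/A₂)v₁ = (344.4/77.54)·2.425 = 10.77 m/s.
Energy conservation along the streamline gives P₂ = P₁ − ½ρ(v₂² − v₁²) − ρg(h₂ − h₁).
P₂ = 473300 + ½·1000·(2.425² − 10.77²) − 1000·9.8·(+15.34) = 473300 + (-55060) − (150300) = 267900 Pa.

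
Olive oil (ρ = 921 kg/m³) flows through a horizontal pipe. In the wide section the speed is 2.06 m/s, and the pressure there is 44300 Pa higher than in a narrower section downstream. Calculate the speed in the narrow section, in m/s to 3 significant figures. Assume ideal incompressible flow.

v₂ ≈ 10.0 m/s

Along the level pipe P + ½ρv² is conserved, hence v₂² = v₁² + 2(P₁ − P₂)/ρ.
v₂ = √(2.06² + 2·44300/921) = √(4.24 + 96.2) = 10.0 m/s.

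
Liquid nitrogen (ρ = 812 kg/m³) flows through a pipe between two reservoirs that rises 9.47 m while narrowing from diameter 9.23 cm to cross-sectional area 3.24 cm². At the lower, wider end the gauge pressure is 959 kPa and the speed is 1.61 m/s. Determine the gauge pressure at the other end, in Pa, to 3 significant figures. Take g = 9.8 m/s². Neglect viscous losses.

436000 Pa

Mass conservation (A₁v₁ = A₂v₂) gives v₂ = 1.61 × 66.9/3.24 = 33.2 m/s.
Bernoulli: P₁ + ½ρv₁² + ρg h₁ = P₂ + ½ρv₂² + ρg h₂, so P₂ = P₁ + ½ρ(v₁² − v₂²) − ρg(h₂ − h₁).
P₂ = 959000 + ½·812·(1.61² − 33.2²) − 812·9.8·(+9.47) = 959000 + (-448000) − (75400) = 436000 Pa.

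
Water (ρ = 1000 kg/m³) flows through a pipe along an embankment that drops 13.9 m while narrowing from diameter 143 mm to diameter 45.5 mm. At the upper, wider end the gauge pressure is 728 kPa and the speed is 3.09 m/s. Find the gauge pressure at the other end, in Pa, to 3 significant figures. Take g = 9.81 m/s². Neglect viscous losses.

By continuity, v₂ = v₁·A₁/A₂ = 3.09·(161/16.3) = 30.5 m/s.
Energy conservation along the streamline gives P₂ = P₁ − ½ρ(v₂² − v₁²) − ρg(h₂ − h₁).
P₂ = 728000 + ½·1000·(3.09² − 30.5²) − 1000·9.81·(−13.9) = 728000 + (-461000) − (-136000) = 403000 Pa.

403000 Pa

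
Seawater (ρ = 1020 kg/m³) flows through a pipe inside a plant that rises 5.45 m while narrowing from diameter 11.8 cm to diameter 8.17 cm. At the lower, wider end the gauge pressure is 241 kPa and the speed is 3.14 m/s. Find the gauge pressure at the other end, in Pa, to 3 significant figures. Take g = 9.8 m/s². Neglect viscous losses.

Continuity gives A₁v₁ = A₂v₂, so v₂ = (109 cm²)/(52.4 cm²) × 3.14 m/s = 6.55 m/s.
Energy conservation along the streamline gives P₂ = P₁ − ½ρ(v₂² − v₁²) − ρg(h₂ − h₁).
P₂ = 241000 + ½·1020·(3.14² − 6.55²) − 1020·9.8·(+5.45) = 241000 + (-16900) − (54500) = 170000 Pa.

P₂ ≈ 170000 Pa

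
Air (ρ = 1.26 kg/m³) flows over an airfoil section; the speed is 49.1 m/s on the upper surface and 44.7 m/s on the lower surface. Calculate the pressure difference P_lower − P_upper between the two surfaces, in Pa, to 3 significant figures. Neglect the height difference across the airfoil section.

The pressure is lower where the speed is higher: ΔP = ½ρ(v_up² − v_low²).
ΔP = ½·1.26·(49.1² − 44.7²) = 260 Pa.

260 Pa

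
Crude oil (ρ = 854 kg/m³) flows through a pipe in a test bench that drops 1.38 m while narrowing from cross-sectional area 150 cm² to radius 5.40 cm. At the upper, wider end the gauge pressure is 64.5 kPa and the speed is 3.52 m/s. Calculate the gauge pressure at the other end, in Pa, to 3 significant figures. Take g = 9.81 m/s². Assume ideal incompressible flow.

Continuity gives A₁v₁ = A₂v₂, so v₂ = (150 cm²)/(91.6 cm²) × 3.52 m/s = 5.76 m/s.
Energy conservation along the streamline gives P₂ = P₁ − ½ρ(v₂² − v₁²) − ρg(h₂ − h₁).
P₂ = 64500 + ½·854·(3.52² − 5.76²) − 854·9.81·(−1.38) = 64500 + (-8890) − (-11600) = 67200 Pa.

P₂ = 67200 Pa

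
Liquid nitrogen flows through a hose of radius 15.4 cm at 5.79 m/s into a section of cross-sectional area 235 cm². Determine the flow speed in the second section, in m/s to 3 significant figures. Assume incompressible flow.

18.4 m/s

By continuity, v₂ = v₁·A₁/A₂ = 5.79·(745/235) = 18.4 m/s.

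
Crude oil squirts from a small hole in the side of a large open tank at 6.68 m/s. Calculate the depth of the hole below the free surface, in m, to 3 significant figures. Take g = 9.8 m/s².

h ≈ 2.28 m

Inverting v = √(2gh) gives h = v² / 2g.
h = 6.68²/(2·9.8) = 44.6/19.60 = 2.28 m.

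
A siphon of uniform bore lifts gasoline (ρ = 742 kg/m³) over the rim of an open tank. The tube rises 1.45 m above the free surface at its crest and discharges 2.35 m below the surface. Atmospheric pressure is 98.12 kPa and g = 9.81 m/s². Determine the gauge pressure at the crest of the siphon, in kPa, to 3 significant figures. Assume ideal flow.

P_gauge ≈ -27.7 kPa

The outlet speed comes from Torricelli: v = √(2g·2.35) = 6.79 m/s.
The bore is uniform, so the speed at the crest is the same v. Bernoulli surface→crest: P_atm = P_top + ½ρv² + ρg·h_top.
P_top = 98120 − ½·742·6.79² − 742·9.81·1.45 = 70500 Pa. So P_gauge = P_top − P_atm = -27700 Pa.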